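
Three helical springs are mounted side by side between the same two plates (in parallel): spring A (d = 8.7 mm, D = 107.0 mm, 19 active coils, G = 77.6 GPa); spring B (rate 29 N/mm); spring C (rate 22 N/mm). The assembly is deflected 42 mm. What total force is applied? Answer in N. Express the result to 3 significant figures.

k_A = Gd⁴/(8D³N_a) = (77.6×10³)(8.7⁴)/(8·107.0³·19) = 2.3875 N/mm
Parallel: k_eq = 2.3875 + 29 + 22 = 53.388 N/mm
F = k_eq·δ = 53.388·42 = 2242.3 N

2240 N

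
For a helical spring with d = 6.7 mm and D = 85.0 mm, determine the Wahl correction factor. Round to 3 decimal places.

C = D/d = 85.0/6.7 = 12.6866
K_W = (4C−1)/(4C−4) + 0.615/C = 49.746/46.746 + 0.0485 = 1.1127

1.113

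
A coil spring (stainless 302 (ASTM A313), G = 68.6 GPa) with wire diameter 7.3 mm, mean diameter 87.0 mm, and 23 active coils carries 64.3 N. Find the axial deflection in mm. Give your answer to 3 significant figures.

k = Gd⁴/(8D³N_a) = (68.6×10³)(7.3⁴)/(8·87.0³·23) = 1.6078 N/mm
δ = F/k = 64.3 / 1.6078 = 39.992 mm

40.0 mm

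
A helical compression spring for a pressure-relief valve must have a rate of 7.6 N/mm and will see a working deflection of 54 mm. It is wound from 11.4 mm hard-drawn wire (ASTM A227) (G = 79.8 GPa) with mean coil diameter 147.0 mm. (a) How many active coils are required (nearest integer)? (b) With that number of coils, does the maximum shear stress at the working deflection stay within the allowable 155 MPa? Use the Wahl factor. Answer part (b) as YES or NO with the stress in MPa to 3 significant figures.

N_a = Gd⁴/(8D³k) = (79.8×10³)(11.4⁴)/(8·147.0³·7.6) = 6.979 → N_a = 7
Actual rate k = Gd⁴/(8D³·7) = 7.5767 N/mm
Working load F = kδ = 7.5767·54 = 409.14 N
C = 147.0/11.4 = 12.8947; K_W = (4C−1)/(4C−4)+0.615/C = 1.1107
τ_max = K_W·8FD/(πd³) = 1.1107·103.38 = 114.82 MPa
τ_max ≤ 155 MPa → acceptable

(a) 7 coils; (b) YES, τ_max = 115 MPa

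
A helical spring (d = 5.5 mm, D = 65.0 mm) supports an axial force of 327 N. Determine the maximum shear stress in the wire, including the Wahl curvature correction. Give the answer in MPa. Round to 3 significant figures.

Spring index C = D/d = 65.0/5.5 = 11.8182
K_W = (4C−1)/(4C−4) + 0.615/C = 46.273/43.273 + 0.0520 = 1.1214
τ₀ = 8FD/(πd³) = 8·327·65.0/(π·5.5³) = 170040/522.68 = 325.32 MPa
τ_max = K·τ₀ = 1.1214 × 325.32 = 364.8 MPa

365 MPa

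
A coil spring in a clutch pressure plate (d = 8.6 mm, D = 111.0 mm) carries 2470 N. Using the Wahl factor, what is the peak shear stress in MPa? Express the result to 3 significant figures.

Spring index C = D/d = 111.0/8.6 = 12.9070
K_W = (4C−1)/(4C−4) + 0.615/C = 50.628/47.628 + 0.0476 = 1.1106
τ₀ = 8FD/(πd³) = 8·2470·111.0/(π·8.6³) = 2.19336e+06/1998.2 = 1097.7 MPa
τ_max = K·τ₀ = 1.1106 × 1097.7 = 1219.1 MPa

1220 MPa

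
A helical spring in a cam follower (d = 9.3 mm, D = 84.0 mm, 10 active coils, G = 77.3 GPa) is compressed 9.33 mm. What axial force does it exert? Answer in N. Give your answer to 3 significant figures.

114 N

k = Gd⁴/(8D³N_a) = (77.3×10³)(9.3⁴)/(8·84.0³·10) = 12.195 N/mm
F = k·δ = 12.195 × 9.33 = 113.78 N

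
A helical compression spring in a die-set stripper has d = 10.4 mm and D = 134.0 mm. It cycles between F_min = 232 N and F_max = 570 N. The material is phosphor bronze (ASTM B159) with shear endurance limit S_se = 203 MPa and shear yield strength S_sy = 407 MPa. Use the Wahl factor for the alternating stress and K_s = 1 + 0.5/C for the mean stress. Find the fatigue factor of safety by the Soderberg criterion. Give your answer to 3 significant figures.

1.69

C = D/d = 134.0/10.4 = 12.8846; K_W = (4C−1)/(4C−4)+0.615/C = 1.1108; K_s = 1+0.5/C = 1.0388
F_a = (F_max−F_min)/2 = 169 N; F_m = (F_max+F_min)/2 = 401 N
τ_a = K_W·8F_aD/(πd³) = 1.1108 × 51.266 = 56.949 MPa
τ_m = K_s·8F_mD/(πd³) = 1.0388 × 121.64 = 126.36 MPa
Soderberg: 1/n_f = τ_a/S_se + τ_m/S_sy = 56.949/203 + 126.36/407 = 0.28053 + 0.31048 = 0.59101
n_f = 1/0.59101 = 1.692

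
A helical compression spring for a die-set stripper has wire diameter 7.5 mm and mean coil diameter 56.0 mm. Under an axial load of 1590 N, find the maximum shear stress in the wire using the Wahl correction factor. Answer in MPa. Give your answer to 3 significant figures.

644 MPa

Spring index C = D/d = 56.0/7.5 = 7.4667
K_W = (4C−1)/(4C−4) + 0.615/C = 28.867/25.867 + 0.0824 = 1.1983
τ₀ = 8FD/(πd³) = 8·1590·56.0/(π·7.5³) = 712320/1325.4 = 537.45 MPa
τ_max = K·τ₀ = 1.1983 × 537.45 = 644.06 MPa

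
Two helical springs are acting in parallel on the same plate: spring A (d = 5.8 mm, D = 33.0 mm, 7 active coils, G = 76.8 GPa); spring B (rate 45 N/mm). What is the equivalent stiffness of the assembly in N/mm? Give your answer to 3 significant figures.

k_A = Gd⁴/(8D³N_a) = (76.8×10³)(5.8⁴)/(8·33.0³·7) = 43.186 N/mm
Parallel: k_eq = 43.186 + 45 = 88.186 N/mm

88.2 N/mm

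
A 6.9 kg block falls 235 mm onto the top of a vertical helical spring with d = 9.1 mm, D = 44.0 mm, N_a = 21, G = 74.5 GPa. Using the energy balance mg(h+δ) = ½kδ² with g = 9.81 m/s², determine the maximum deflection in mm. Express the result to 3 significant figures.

31.8 mm

k = Gd⁴/(8D³N_a) = (74.5×10³)(9.1⁴)/(8·44.0³·21) = 35.699 N/mm
W = mg = 6.9 × 9.81 = 67.689 N
½kδ² − Wδ − Wh = 0 → δ = (W + √(W² + 2kWh))/k
δ = (67.689 + √(4581.8 + 1.13572e+06))/35.699 = (67.689 + 1067.8)/35.699 = 31.809 mm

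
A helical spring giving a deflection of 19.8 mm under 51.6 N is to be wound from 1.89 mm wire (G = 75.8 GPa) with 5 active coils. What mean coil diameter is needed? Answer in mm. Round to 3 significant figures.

21.0 mm

Required rate k = F/δ = 51.6/19.8 = 2.6061 N/mm
D = (Gd⁴/(8N_a·k))^(1/3) = (75.8×10³·1.89⁴/(8·5·2.6061))^(1/3)
  = (9278.37)^(1/3) = 21.0131 mm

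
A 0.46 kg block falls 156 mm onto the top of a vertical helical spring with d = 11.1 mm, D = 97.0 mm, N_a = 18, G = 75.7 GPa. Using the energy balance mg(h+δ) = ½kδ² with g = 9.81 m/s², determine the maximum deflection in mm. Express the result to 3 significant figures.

13.2 mm

k = Gd⁴/(8D³N_a) = (75.7×10³)(11.1⁴)/(8·97.0³·18) = 8.744 N/mm
W = mg = 0.46 × 9.81 = 4.5126 N
½kδ² − Wδ − Wh = 0 → δ = (W + √(W² + 2kWh))/k
δ = (4.5126 + √(20.364 + 12310.9))/8.744 = (4.5126 + 111.05)/8.744 = 13.216 mm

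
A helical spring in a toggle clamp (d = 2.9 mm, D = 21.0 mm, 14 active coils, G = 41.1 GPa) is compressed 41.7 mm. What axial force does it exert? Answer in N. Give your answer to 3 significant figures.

117 N

k = Gd⁴/(8D³N_a) = (41.1×10³)(2.9⁴)/(8·21.0³·14) = 2.8026 N/mm
F = k·δ = 2.8026 × 41.7 = 116.87 N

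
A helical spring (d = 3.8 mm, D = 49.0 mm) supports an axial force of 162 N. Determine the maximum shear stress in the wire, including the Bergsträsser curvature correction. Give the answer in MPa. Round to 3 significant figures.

406 MPa

Spring index C = D/d = 49.0/3.8 = 12.8947
K_B = (4C+2)/(4C−3) = 53.579/48.579 = 1.1029
τ₀ = 8FD/(πd³) = 8·162·49.0/(π·3.8³) = 63504/172.39 = 368.38 MPa
τ_max = K·τ₀ = 1.1029 × 368.38 = 406.3 MPa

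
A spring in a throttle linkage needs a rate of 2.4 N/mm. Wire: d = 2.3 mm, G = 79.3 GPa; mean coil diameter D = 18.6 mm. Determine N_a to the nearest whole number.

18

N_a = Gd⁴/(8D³k) = (79.3×10³ × 2.3⁴)/(8 × 18.6³ × 2.4)
    = 2.21914e+06 / 123549 = 17.96 → 18 coils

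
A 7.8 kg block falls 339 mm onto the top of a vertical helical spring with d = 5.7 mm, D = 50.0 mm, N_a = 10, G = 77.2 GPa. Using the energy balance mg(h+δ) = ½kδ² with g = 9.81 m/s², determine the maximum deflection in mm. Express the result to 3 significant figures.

k = Gd⁴/(8D³N_a) = (77.2×10³)(5.7⁴)/(8·50.0³·10) = 8.1492 N/mm
W = mg = 7.8 × 9.81 = 76.518 N
½kδ² − Wδ − Wh = 0 → δ = (W + √(W² + 2kWh))/k
δ = (76.518 + √(5855 + 422776))/8.1492 = (76.518 + 654.7)/8.1492 = 89.728 mm

89.7 mm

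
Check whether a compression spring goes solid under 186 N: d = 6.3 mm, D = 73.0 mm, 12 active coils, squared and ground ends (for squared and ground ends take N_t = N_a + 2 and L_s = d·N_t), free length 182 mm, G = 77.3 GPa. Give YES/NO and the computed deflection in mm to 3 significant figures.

NO, δ = 57.0 mm

k = Gd⁴/(8D³N_a) = (77.3×10³)(6.3⁴)/(8·73.0³·12) = 3.2606 N/mm
N_t = 14; L_s = 6.3·14 = 88.2 mm; δ_solid = L₀ − L_s = 182 − 88.2 = 93.8 mm
δ = F/k = 186/3.2606 = 57.044 mm
δ < δ_solid → spring does not go solid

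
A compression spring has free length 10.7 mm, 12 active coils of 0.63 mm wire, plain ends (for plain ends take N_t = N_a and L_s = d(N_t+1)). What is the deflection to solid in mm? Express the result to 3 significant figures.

N_t = 12; L_s = 0.63·13 = 8.19 mm
δ_solid = L₀ − L_s = 10.7 − 8.19 = 2.51 mm

2.51 mm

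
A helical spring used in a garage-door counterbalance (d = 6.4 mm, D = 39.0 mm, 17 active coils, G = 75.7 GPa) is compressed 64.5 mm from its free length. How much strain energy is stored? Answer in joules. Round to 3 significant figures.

k = Gd⁴/(8D³N_a) = (75.7×10³)(6.4⁴)/(8·39.0³·17) = 15.743 N/mm
U = ½kδ² = 0.5 × 15.743 × 64.5² = 32747 N·mm = 32.747 J

32.7 J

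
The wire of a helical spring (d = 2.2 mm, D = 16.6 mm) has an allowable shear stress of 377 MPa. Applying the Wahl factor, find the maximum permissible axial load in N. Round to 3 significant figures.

C = D/d = 16.6/2.2 = 7.5455
K_W = (4C−1)/(4C−4) + 0.615/C = 29.182/26.182 + 0.0815 = 1.1961
τ_max = K·8FD/(πd³) → F_max = τ_allow·πd³/(8DK)
F_max = 377·π·2.2³/(8·16.6·1.1961) = 12611/158.84 = 79.396 N

79.4 N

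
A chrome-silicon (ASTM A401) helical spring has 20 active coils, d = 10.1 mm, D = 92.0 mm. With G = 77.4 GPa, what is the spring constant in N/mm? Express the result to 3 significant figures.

k = Gd⁴/(8D³N_a) = (77.4×10³ × 10.1⁴) / (8 × 92.0³ × 20)
  = 8.05428e+08 / 1.2459e+08 = 6.4646 N/mm

6.46 N/mm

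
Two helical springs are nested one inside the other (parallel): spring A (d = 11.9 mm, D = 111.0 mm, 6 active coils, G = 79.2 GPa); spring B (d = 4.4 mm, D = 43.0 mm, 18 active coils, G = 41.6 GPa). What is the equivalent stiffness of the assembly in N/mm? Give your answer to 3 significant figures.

k_A = Gd⁴/(8D³N_a) = (79.2×10³)(11.9⁴)/(8·111.0³·6) = 24.194 N/mm
k_B = Gd⁴/(8D³N_a) = (41.6×10³)(4.4⁴)/(8·43.0³·18) = 1.3619 N/mm
Parallel: k_eq = 24.194 + 1.3619 = 25.556 N/mm

25.6 N/mm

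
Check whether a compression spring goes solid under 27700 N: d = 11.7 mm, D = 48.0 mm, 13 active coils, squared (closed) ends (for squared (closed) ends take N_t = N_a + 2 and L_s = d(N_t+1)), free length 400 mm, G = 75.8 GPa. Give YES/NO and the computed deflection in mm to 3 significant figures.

k = Gd⁴/(8D³N_a) = (75.8×10³)(11.7⁴)/(8·48.0³·13) = 123.5 N/mm
N_t = 15; L_s = 11.7·16 = 187.2 mm; δ_solid = L₀ − L_s = 400 − 187.2 = 212.8 mm
δ = F/k = 27700/123.5 = 224.3 mm
δ ≥ δ_solid → spring goes solid

YES, δ = 224 mm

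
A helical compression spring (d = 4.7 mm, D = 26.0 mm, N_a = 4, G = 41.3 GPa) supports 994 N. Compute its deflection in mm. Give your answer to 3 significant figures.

27.7 mm

k = Gd⁴/(8D³N_a) = (41.3×10³)(4.7⁴)/(8·26.0³·4) = 35.832 N/mm
δ = F/k = 994 / 35.832 = 27.741 mm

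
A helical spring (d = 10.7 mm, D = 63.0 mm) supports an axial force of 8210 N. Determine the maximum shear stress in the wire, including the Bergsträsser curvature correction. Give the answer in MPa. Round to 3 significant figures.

1340 MPa

Spring index C = D/d = 63.0/10.7 = 5.8879
K_B = (4C+2)/(4C−3) = 25.551/20.551 = 1.2433
τ₀ = 8FD/(πd³) = 8·8210·63.0/(π·10.7³) = 4.13784e+06/3848.6 = 1075.2 MPa
τ_max = K·τ₀ = 1.2433 × 1075.2 = 1336.7 MPa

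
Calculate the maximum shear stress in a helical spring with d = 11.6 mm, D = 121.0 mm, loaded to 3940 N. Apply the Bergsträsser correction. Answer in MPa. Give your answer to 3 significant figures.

Spring index C = D/d = 121.0/11.6 = 10.4310
K_B = (4C+2)/(4C−3) = 43.724/38.724 = 1.1291
τ₀ = 8FD/(πd³) = 8·3940·121.0/(π·11.6³) = 3.81392e+06/4903.7 = 777.76 MPa
τ_max = K·τ₀ = 1.1291 × 777.76 = 878.19 MPa

878 MPa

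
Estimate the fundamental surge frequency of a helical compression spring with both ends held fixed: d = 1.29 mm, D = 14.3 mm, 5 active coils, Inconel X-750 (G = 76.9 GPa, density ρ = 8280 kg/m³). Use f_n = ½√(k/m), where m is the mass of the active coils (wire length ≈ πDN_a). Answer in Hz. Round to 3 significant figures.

k = Gd⁴/(8D³N_a) = (76.9×10³)(1.29⁴)/(8·14.3³·5) = 1.8206 N/mm = 1820.6 N/m
Wire length L = πDN_a = π·14.3·5 = 224.62 mm
m = ρ·(πd²/4)·L = 8280 × 1.307×10⁻⁶ m² × 0.22462 m = 0.0024308 kg
f_n = ½√(k/m) = 0.5·√(1820.6/0.0024308) = 0.5·√(7.4897e+05) = 432.71 Hz

433 Hz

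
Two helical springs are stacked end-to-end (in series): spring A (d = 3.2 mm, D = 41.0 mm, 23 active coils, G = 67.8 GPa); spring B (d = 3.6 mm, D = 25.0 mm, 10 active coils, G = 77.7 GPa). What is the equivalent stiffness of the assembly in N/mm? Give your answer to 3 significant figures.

0.532 N/mm

k_A = Gd⁴/(8D³N_a) = (67.8×10³)(3.2⁴)/(8·41.0³·23) = 0.56061 N/mm
k_B = Gd⁴/(8D³N_a) = (77.7×10³)(3.6⁴)/(8·25.0³·10) = 10.44 N/mm
Series: 1/k_eq = 1/0.56061 + 1/10.44 = 1.8796; k_eq = 0.53204 N/mm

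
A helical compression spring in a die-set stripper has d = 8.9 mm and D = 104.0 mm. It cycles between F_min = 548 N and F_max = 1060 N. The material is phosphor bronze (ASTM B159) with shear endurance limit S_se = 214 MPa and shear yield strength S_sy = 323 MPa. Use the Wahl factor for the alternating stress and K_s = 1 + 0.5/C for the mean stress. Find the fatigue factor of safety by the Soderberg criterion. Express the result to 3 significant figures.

C = D/d = 104.0/8.9 = 11.6854; K_W = (4C−1)/(4C−4)+0.615/C = 1.1228; K_s = 1+0.5/C = 1.0428
F_a = (F_max−F_min)/2 = 256 N; F_m = (F_max+F_min)/2 = 804 N
τ_a = K_W·8F_aD/(πd³) = 1.1228 × 96.171 = 107.98 MPa
τ_m = K_s·8F_mD/(πd³) = 1.0428 × 302.04 = 314.96 MPa
Soderberg: 1/n_f = τ_a/S_se + τ_m/S_sy = 107.98/214 + 314.96/323 = 0.50459 + 0.97511 = 1.4797
n_f = 1/1.4797 = 0.6758

0.676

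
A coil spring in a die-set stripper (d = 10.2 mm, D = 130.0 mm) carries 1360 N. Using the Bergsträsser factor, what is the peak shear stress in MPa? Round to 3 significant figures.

Spring index C = D/d = 130.0/10.2 = 12.7451
K_B = (4C+2)/(4C−3) = 52.980/47.980 = 1.1042
τ₀ = 8FD/(πd³) = 8·1360·130.0/(π·10.2³) = 1.4144e+06/3333.9 = 424.25 MPa
τ_max = K·τ₀ = 1.1042 × 424.25 = 468.46 MPa

468 MPa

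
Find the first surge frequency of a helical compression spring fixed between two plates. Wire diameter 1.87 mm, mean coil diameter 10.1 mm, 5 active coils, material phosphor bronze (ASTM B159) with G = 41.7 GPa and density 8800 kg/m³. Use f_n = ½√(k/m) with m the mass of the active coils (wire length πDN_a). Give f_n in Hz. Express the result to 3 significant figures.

k = Gd⁴/(8D³N_a) = (41.7×10³)(1.87⁴)/(8·10.1³·5) = 12.373 N/mm = 12373 N/m
Wire length L = πDN_a = π·10.1·5 = 158.65 mm
m = ρ·(πd²/4)·L = 8800 × 2.7465×10⁻⁶ m² × 0.15865 m = 0.0038344 kg
f_n = ½√(k/m) = 0.5·√(12373/0.0038344) = 0.5·√(3.2269e+06) = 898.17 Hz

898 Hz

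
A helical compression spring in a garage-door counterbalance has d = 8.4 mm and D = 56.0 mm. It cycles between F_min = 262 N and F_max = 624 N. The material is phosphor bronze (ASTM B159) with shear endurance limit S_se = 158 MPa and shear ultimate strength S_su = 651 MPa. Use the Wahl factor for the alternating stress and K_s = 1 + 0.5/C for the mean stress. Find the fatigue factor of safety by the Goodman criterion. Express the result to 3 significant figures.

1.95

C = D/d = 56.0/8.4 = 6.6667; K_W = (4C−1)/(4C−4)+0.615/C = 1.2246; K_s = 1+0.5/C = 1.0750
F_a = (F_max−F_min)/2 = 181 N; F_m = (F_max+F_min)/2 = 443 N
τ_a = K_W·8F_aD/(πd³) = 1.2246 × 43.548 = 53.329 MPa
τ_m = K_s·8F_mD/(πd³) = 1.0750 × 106.58 = 114.58 MPa
Goodman: 1/n_f = τ_a/S_se + τ_m/S_su = 53.329/158 + 114.58/651 = 0.33753 + 0.17600 = 0.51353
n_f = 1/0.51353 = 1.947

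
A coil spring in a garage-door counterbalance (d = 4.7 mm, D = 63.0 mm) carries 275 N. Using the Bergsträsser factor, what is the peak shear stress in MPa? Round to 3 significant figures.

Spring index C = D/d = 63.0/4.7 = 13.4043
K_B = (4C+2)/(4C−3) = 55.617/50.617 = 1.0988
τ₀ = 8FD/(πd³) = 8·275·63.0/(π·4.7³) = 138600/326.17 = 424.93 MPa
τ_max = K·τ₀ = 1.0988 × 424.93 = 466.91 MPa

467 MPa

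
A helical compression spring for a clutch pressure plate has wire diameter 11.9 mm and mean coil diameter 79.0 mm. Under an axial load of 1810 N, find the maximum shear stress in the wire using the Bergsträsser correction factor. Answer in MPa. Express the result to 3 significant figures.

262 MPa

Spring index C = D/d = 79.0/11.9 = 6.6387
K_B = (4C+2)/(4C−3) = 28.555/23.555 = 1.2123
τ₀ = 8FD/(πd³) = 8·1810·79.0/(π·11.9³) = 1.14392e+06/5294.1 = 216.08 MPa
τ_max = K·τ₀ = 1.2123 × 216.08 = 261.94 MPa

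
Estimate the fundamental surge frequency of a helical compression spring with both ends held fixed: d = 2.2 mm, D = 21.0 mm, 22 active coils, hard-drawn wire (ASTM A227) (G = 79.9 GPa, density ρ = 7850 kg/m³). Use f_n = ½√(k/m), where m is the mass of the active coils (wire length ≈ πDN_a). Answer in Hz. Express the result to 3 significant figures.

81.4 Hz

k = Gd⁴/(8D³N_a) = (79.9×10³)(2.2⁴)/(8·21.0³·22) = 1.1483 N/mm = 1148.3 N/m
Wire length L = πDN_a = π·21.0·22 = 1451.4 mm
m = ρ·(πd²/4)·L = 7850 × 3.8013×10⁻⁶ m² × 1.4514 m = 0.043311 kg
f_n = ½√(k/m) = 0.5·√(1148.3/0.043311) = 0.5·√(26514) = 81.415 Hz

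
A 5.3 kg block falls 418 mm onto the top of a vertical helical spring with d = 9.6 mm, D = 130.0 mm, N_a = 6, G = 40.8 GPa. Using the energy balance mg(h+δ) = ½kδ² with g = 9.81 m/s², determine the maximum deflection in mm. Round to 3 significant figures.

132 mm

k = Gd⁴/(8D³N_a) = (40.8×10³)(9.6⁴)/(8·130.0³·6) = 3.286 N/mm
W = mg = 5.3 × 9.81 = 51.993 N
½kδ² − Wδ − Wh = 0 → δ = (W + √(W² + 2kWh))/k
δ = (51.993 + √(2703.3 + 142832))/3.286 = (51.993 + 381.49)/3.286 = 131.92 mm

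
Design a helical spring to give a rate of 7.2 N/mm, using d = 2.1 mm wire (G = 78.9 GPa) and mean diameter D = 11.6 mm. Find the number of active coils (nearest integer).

N_a = Gd⁴/(8D³k) = (78.9×10³ × 2.1⁴)/(8 × 11.6³ × 7.2)
    = 1.53446e+06 / 89907.6 = 17.07 → 17 coils

17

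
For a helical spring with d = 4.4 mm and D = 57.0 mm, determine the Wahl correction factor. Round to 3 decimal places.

1.110

C = D/d = 57.0/4.4 = 12.9545
K_W = (4C−1)/(4C−4) + 0.615/C = 50.818/47.818 + 0.0475 = 1.1102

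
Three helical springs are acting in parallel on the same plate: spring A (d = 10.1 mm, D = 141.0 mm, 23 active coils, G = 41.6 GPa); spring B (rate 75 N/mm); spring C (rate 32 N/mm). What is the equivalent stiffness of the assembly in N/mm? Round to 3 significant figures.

108 N/mm

k_A = Gd⁴/(8D³N_a) = (41.6×10³)(10.1⁴)/(8·141.0³·23) = 0.83927 N/mm
Parallel: k_eq = 0.83927 + 75 + 32 = 107.84 N/mm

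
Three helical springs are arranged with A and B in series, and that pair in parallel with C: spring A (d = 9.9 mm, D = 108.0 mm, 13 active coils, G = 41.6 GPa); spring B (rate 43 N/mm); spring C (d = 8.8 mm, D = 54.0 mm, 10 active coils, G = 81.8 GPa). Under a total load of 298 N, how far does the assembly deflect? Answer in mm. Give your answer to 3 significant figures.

k_A = Gd⁴/(8D³N_a) = (41.6×10³)(9.9⁴)/(8·108.0³·13) = 3.0502 N/mm
k_C = Gd⁴/(8D³N_a) = (81.8×10³)(8.8⁴)/(8·54.0³·10) = 38.942 N/mm
Springs A,B series: k_AB = 1/(1/3.0502+1/43) = 2.8482 N/mm; parallel with C: k_eq = 2.8482+38.942 = 41.79 N/mm
δ = F/k_eq = 298/41.79 = 7.1309 mm

7.13 mm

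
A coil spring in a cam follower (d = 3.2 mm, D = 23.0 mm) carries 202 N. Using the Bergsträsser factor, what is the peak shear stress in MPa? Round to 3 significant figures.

431 MPa

Spring index C = D/d = 23.0/3.2 = 7.1875
K_B = (4C+2)/(4C−3) = 30.750/25.750 = 1.1942
τ₀ = 8FD/(πd³) = 8·202·23.0/(π·3.2³) = 37168/102.94 = 361.05 MPa
τ_max = K·τ₀ = 1.1942 × 361.05 = 431.16 MPa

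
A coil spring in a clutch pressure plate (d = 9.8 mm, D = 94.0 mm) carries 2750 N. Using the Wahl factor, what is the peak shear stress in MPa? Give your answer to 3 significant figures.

805 MPa

Spring index C = D/d = 94.0/9.8 = 9.5918
K_W = (4C−1)/(4C−4) + 0.615/C = 37.367/34.367 + 0.0641 = 1.1514
τ₀ = 8FD/(πd³) = 8·2750·94.0/(π·9.8³) = 2.068e+06/2956.8 = 699.39 MPa
τ_max = K·τ₀ = 1.1514 × 699.39 = 805.29 MPa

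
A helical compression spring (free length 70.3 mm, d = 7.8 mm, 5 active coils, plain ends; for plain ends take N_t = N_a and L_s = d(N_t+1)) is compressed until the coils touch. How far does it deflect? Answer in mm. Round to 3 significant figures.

N_t = 5; L_s = 7.8·6 = 46.8 mm
δ_solid = L₀ − L_s = 70.3 − 46.8 = 23.5 mm

23.5 mm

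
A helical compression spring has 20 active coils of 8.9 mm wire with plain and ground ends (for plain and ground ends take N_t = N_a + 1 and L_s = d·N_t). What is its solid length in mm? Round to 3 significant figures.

plain and ground ends: N_t = N_a + 1 = 20 + 1 = 21
L_s = d·N_t = 8.9 × 21 = 186.9 mm

187 mm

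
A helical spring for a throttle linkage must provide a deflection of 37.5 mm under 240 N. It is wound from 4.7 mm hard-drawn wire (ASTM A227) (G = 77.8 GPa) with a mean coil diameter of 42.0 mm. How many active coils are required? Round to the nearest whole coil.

Required rate k = F/δ = 240/37.5 = 6.4 N/mm
N_a = Gd⁴/(8D³k) = (77.8×10³ × 4.7⁴)/(8 × 42.0³ × 6.4)
    = 3.79639e+07 / 3.79331e+06 = 10.01 → 10 coils

10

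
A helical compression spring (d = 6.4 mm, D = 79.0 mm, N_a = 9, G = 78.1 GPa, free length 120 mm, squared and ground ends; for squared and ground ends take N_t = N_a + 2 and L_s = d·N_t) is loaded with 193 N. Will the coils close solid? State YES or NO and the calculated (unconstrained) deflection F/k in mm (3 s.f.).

YES, δ = 52.3 mm

k = Gd⁴/(8D³N_a) = (78.1×10³)(6.4⁴)/(8·79.0³·9) = 3.6911 N/mm
N_t = 11; L_s = 6.4·11 = 70.4 mm; δ_solid = L₀ − L_s = 120 − 70.4 = 49.6 mm
δ = F/k = 193/3.6911 = 52.288 mm
δ ≥ δ_solid → spring goes solid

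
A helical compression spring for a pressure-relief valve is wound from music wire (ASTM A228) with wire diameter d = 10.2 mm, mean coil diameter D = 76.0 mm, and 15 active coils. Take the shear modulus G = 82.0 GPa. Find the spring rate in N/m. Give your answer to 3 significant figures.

16800 N/m

k = Gd⁴/(8D³N_a) = (82.0×10³ × 10.2⁴) / (8 × 76.0³ × 15)
  = 8.87594e+08 / 5.26771e+07 = 16.85 N/mm = 16850 N/m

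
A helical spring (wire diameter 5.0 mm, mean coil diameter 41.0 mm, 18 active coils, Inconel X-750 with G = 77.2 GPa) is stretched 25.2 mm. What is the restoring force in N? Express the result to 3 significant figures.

123 N

k = Gd⁴/(8D³N_a) = (77.2×10³)(5.0⁴)/(8·41.0³·18) = 4.8616 N/mm
F = k·δ = 4.8616 × 25.2 = 122.51 N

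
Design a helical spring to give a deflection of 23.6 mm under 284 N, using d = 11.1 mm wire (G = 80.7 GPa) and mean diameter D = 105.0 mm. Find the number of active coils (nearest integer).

11

Required rate k = F/δ = 284/23.6 = 12.034 N/mm
N_a = Gd⁴/(8D³k) = (80.7×10³ × 11.1⁴)/(8 × 105.0³ × 12.034)
    = 1.22508e+09 / 1.11446e+08 = 10.99 → 11 coils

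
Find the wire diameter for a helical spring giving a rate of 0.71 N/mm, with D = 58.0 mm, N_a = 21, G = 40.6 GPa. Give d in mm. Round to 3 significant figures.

4.89 mm

d = (8D³N_a·k / G)^(1/4) = (8·58.0³·21·0.71 / (40.6×10³))^0.25
  = (573.23)^0.25 = 4.8931 mm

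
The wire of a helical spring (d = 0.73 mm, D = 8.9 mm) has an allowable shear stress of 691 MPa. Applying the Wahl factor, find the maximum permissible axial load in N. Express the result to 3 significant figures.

10.6 N

C = D/d = 8.9/0.73 = 12.1918
K_W = (4C−1)/(4C−4) + 0.615/C = 47.767/44.767 + 0.0504 = 1.1175
τ_max = K·8FD/(πd³) → F_max = τ_allow·πd³/(8DK)
F_max = 691·π·0.73³/(8·8.9·1.1175) = 844.49/79.563 = 10.614 N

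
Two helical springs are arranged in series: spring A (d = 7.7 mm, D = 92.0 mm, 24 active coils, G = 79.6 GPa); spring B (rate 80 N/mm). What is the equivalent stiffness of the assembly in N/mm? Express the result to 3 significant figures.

k_A = Gd⁴/(8D³N_a) = (79.6×10³)(7.7⁴)/(8·92.0³·24) = 1.8716 N/mm
Series: 1/k_eq = 1/1.8716 + 1/80 = 0.5468; k_eq = 1.8288 N/mm

1.83 N/mm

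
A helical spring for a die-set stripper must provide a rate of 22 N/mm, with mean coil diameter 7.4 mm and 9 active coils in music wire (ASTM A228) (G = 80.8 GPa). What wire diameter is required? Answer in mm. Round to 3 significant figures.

d = (8D³N_a·k / G)^(1/4) = (8·7.4³·9·22 / (80.8×10³))^0.25
  = (7.944)^0.25 = 1.6788 mm

1.68 mm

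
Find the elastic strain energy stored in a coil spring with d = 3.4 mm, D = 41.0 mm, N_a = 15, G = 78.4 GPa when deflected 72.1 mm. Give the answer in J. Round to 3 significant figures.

3.29 J

k = Gd⁴/(8D³N_a) = (78.4×10³)(3.4⁴)/(8·41.0³·15) = 1.2668 N/mm
U = ½kδ² = 0.5 × 1.2668 × 72.1² = 3292.6 N·mm = 3.2926 J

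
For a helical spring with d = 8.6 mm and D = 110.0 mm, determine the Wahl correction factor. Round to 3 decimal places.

1.112

C = D/d = 110.0/8.6 = 12.7907
K_W = (4C−1)/(4C−4) + 0.615/C = 50.163/47.163 + 0.0481 = 1.1117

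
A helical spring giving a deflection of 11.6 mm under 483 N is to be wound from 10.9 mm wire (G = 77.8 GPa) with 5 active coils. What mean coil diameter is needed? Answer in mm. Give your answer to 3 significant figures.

Required rate k = F/δ = 483/11.6 = 41.638 N/mm
D = (Gd⁴/(8N_a·k))^(1/3) = (77.8×10³·10.9⁴/(8·5·41.638))^(1/3)
  = (659381)^(1/3) = 87.0387 mm

87.0 mm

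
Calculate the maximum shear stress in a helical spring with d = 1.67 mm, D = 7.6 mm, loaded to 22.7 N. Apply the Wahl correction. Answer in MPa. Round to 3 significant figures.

Spring index C = D/d = 7.6/1.67 = 4.5509
K_W = (4C−1)/(4C−4) + 0.615/C = 17.204/14.204 + 0.1351 = 1.3464
τ₀ = 8FD/(πd³) = 8·22.7·7.6/(π·1.67³) = 1380.16/14.632 = 94.326 MPa
τ_max = K·τ₀ = 1.3464 × 94.326 = 127 MPa

127 MPa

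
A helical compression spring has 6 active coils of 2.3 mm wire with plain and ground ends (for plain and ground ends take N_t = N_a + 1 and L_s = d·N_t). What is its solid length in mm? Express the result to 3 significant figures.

16.1 mm

plain and ground ends: N_t = N_a + 1 = 6 + 1 = 7
L_s = d·N_t = 2.3 × 7 = 16.1 mm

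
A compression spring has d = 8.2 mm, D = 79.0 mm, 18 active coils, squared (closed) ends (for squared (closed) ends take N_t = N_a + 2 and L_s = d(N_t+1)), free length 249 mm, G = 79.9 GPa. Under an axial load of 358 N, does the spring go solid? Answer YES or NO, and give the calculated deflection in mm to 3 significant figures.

NO, δ = 70.4 mm

k = Gd⁴/(8D³N_a) = (79.9×10³)(8.2⁴)/(8·79.0³·18) = 5.0881 N/mm
N_t = 20; L_s = 8.2·21 = 172.2 mm; δ_solid = L₀ − L_s = 249 − 172.2 = 76.8 mm
δ = F/k = 358/5.0881 = 70.36 mm
δ < δ_solid → spring does not go solid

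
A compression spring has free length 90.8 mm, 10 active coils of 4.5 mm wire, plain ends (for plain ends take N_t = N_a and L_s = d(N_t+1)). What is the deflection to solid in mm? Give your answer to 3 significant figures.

N_t = 10; L_s = 4.5·11 = 49.5 mm
δ_solid = L₀ − L_s = 90.8 − 49.5 = 41.3 mm

41.3 mm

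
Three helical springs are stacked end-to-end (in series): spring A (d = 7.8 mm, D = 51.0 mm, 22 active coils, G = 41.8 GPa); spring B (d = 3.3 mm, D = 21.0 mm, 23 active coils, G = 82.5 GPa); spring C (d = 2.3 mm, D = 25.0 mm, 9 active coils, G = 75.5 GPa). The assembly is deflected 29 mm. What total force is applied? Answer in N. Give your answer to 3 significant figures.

33.8 N

k_A = Gd⁴/(8D³N_a) = (41.8×10³)(7.8⁴)/(8·51.0³·22) = 6.6272 N/mm
k_B = Gd⁴/(8D³N_a) = (82.5×10³)(3.3⁴)/(8·21.0³·23) = 5.7416 N/mm
k_C = Gd⁴/(8D³N_a) = (75.5×10³)(2.3⁴)/(8·25.0³·9) = 1.878 N/mm
Series: 1/k_eq = 1/6.6272 + 1/5.7416 + 1/1.878 = 0.85753; k_eq = 1.1661 N/mm
F = k_eq·δ = 1.1661·29 = 33.818 N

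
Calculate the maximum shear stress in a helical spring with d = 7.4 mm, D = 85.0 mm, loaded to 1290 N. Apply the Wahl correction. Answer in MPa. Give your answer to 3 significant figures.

775 MPa

Spring index C = D/d = 85.0/7.4 = 11.4865
K_W = (4C−1)/(4C−4) + 0.615/C = 44.946/41.946 + 0.0535 = 1.1251
τ₀ = 8FD/(πd³) = 8·1290·85.0/(π·7.4³) = 877200/1273 = 689.05 MPa
τ_max = K·τ₀ = 1.1251 × 689.05 = 775.23 MPa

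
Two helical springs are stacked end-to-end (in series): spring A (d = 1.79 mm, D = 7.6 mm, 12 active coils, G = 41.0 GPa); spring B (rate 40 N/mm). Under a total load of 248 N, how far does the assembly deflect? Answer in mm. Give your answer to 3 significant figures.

31.0 mm

k_A = Gd⁴/(8D³N_a) = (41.0×10³)(1.79⁴)/(8·7.6³·12) = 9.9881 N/mm
Series: 1/k_eq = 1/9.9881 + 1/40 = 0.12512; k_eq = 7.9924 N/mm
δ = F/k_eq = 248/7.9924 = 31.029 mm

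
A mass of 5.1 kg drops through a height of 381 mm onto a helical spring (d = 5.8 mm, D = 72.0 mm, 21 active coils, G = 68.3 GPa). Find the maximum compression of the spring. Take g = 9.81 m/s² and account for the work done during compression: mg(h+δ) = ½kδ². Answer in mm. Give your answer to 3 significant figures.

221 mm

k = Gd⁴/(8D³N_a) = (68.3×10³)(5.8⁴)/(8·72.0³·21) = 1.2326 N/mm
W = mg = 5.1 × 9.81 = 50.031 N
½kδ² − Wδ − Wh = 0 → δ = (W + √(W² + 2kWh))/k
δ = (50.031 + √(2503.1 + 46991.6))/1.2326 = (50.031 + 222.47)/1.2326 = 221.08 mm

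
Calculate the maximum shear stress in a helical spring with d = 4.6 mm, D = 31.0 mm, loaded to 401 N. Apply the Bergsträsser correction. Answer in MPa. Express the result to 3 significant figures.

393 MPa

Spring index C = D/d = 31.0/4.6 = 6.7391
K_B = (4C+2)/(4C−3) = 28.957/23.957 = 1.2087
τ₀ = 8FD/(πd³) = 8·401·31.0/(π·4.6³) = 99448/305.79 = 325.22 MPa
τ_max = K·τ₀ = 1.2087 × 325.22 = 393.09 MPa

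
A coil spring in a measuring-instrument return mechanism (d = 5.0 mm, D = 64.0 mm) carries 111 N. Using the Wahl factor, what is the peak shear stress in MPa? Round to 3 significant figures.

161 MPa

Spring index C = D/d = 64.0/5.0 = 12.8000
K_W = (4C−1)/(4C−4) + 0.615/C = 50.200/47.200 + 0.0480 = 1.1116
τ₀ = 8FD/(πd³) = 8·111·64.0/(π·5.0³) = 56832/392.7 = 144.72 MPa
τ_max = K·τ₀ = 1.1116 × 144.72 = 160.87 MPa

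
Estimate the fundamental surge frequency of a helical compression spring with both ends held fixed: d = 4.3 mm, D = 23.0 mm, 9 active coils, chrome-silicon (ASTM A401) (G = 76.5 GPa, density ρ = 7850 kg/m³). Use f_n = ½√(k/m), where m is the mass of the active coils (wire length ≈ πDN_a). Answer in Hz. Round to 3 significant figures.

317 Hz

k = Gd⁴/(8D³N_a) = (76.5×10³)(4.3⁴)/(8·23.0³·9) = 29.855 N/mm = 29855 N/m
Wire length L = πDN_a = π·23.0·9 = 650.31 mm
m = ρ·(πd²/4)·L = 7850 × 14.522×10⁻⁶ m² × 0.65031 m = 0.074134 kg
f_n = ½√(k/m) = 0.5·√(29855/0.074134) = 0.5·√(4.0272e+05) = 317.3 Hz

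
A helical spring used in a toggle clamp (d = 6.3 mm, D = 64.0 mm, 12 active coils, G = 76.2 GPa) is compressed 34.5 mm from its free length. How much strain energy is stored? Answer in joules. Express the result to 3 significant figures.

2.84 J

k = Gd⁴/(8D³N_a) = (76.2×10³)(6.3⁴)/(8·64.0³·12) = 4.7699 N/mm
U = ½kδ² = 0.5 × 4.7699 × 34.5² = 2838.7 N·mm = 2.8387 J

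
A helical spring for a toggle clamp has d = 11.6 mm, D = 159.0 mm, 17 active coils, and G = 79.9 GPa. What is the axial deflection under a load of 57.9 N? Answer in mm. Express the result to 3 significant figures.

k = Gd⁴/(8D³N_a) = (79.9×10³)(11.6⁴)/(8·159.0³·17) = 2.6464 N/mm
δ = F/k = 57.9 / 2.6464 = 21.879 mm

21.9 mm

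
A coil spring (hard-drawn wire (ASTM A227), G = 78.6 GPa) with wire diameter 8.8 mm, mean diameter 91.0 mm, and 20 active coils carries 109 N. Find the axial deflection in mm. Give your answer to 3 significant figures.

27.9 mm

k = Gd⁴/(8D³N_a) = (78.6×10³)(8.8⁴)/(8·91.0³·20) = 3.9094 N/mm
δ = F/k = 109 / 3.9094 = 27.882 mm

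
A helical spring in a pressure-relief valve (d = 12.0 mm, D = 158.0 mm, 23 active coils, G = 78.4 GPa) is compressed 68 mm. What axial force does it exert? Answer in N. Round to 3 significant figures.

k = Gd⁴/(8D³N_a) = (78.4×10³)(12.0⁴)/(8·158.0³·23) = 2.24 N/mm
F = k·δ = 2.24 × 68 = 152.32 N

152 N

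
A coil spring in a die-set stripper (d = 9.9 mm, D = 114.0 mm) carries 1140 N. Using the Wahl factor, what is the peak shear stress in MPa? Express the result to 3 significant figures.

Spring index C = D/d = 114.0/9.9 = 11.5152
K_W = (4C−1)/(4C−4) + 0.615/C = 45.061/42.061 + 0.0534 = 1.1247
τ₀ = 8FD/(πd³) = 8·1140·114.0/(π·9.9³) = 1.03968e+06/3048.3 = 341.07 MPa
τ_max = K·τ₀ = 1.1247 × 341.07 = 383.61 MPa

384 MPa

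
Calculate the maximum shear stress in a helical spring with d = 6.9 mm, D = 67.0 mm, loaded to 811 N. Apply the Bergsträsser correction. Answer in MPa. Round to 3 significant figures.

480 MPa

Spring index C = D/d = 67.0/6.9 = 9.7101
K_B = (4C+2)/(4C−3) = 40.841/35.841 = 1.1395
τ₀ = 8FD/(πd³) = 8·811·67.0/(π·6.9³) = 434696/1032 = 421.2 MPa
τ_max = K·τ₀ = 1.1395 × 421.2 = 479.96 MPa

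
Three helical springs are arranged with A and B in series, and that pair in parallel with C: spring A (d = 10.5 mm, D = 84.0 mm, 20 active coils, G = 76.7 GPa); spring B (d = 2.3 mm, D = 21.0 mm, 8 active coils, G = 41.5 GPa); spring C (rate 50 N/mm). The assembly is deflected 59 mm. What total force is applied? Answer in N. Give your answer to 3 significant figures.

3050 N

k_A = Gd⁴/(8D³N_a) = (76.7×10³)(10.5⁴)/(8·84.0³·20) = 9.8309 N/mm
k_B = Gd⁴/(8D³N_a) = (41.5×10³)(2.3⁴)/(8·21.0³·8) = 1.9594 N/mm
Springs A,B series: k_AB = 1/(1/9.8309+1/1.9594) = 1.6338 N/mm; parallel with C: k_eq = 1.6338+50 = 51.634 N/mm
F = k_eq·δ = 51.634·59 = 3046.4 N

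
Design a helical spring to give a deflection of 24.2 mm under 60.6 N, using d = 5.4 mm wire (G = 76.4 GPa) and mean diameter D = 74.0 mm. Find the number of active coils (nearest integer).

8

Required rate k = F/δ = 60.6/24.2 = 2.5041 N/mm
N_a = Gd⁴/(8D³k) = (76.4×10³ × 5.4⁴)/(8 × 74.0³ × 2.5041)
    = 6.49633e+07 / 8.11788e+06 = 8.003 → 8 coils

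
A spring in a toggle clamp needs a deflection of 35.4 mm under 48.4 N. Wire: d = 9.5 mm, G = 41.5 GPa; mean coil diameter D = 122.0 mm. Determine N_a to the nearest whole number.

17

Required rate k = F/δ = 48.4/35.4 = 1.3672 N/mm
N_a = Gd⁴/(8D³k) = (41.5×10³ × 9.5⁴)/(8 × 122.0³ × 1.3672)
    = 3.3802e+08 / 1.98615e+07 = 17.02 → 17 coils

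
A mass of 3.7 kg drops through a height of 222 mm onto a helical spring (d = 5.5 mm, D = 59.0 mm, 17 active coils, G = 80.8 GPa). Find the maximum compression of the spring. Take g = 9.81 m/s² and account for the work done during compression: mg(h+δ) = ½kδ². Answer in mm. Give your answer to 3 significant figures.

k = Gd⁴/(8D³N_a) = (80.8×10³)(5.5⁴)/(8·59.0³·17) = 2.6471 N/mm
W = mg = 3.7 × 9.81 = 36.297 N
½kδ² − Wδ − Wh = 0 → δ = (W + √(W² + 2kWh))/k
δ = (36.297 + √(1317.5 + 42660))/2.6471 = (36.297 + 209.71)/2.6471 = 92.934 mm

92.9 mm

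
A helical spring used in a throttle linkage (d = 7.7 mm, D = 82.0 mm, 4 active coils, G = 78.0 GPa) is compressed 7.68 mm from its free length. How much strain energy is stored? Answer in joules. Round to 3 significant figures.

0.458 J

k = Gd⁴/(8D³N_a) = (78.0×10³)(7.7⁴)/(8·82.0³·4) = 15.541 N/mm
U = ½kδ² = 0.5 × 15.541 × 7.68² = 458.31 N·mm = 0.45831 J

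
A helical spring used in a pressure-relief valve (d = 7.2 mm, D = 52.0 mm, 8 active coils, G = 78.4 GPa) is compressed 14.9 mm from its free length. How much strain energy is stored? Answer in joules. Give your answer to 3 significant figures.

2.60 J

k = Gd⁴/(8D³N_a) = (78.4×10³)(7.2⁴)/(8·52.0³·8) = 23.413 N/mm
U = ½kδ² = 0.5 × 23.413 × 14.9² = 2599 N·mm = 2.599 J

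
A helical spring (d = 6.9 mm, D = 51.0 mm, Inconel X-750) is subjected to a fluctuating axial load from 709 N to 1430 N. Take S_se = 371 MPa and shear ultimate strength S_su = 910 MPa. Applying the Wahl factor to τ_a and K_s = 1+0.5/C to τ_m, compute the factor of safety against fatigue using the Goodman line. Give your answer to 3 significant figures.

1.04

C = D/d = 51.0/6.9 = 7.3913; K_W = (4C−1)/(4C−4)+0.615/C = 1.2006; K_s = 1+0.5/C = 1.0676
F_a = (F_max−F_min)/2 = 360.5 N; F_m = (F_max+F_min)/2 = 1069.5 N
τ_a = K_W·8F_aD/(πd³) = 1.2006 × 142.52 = 171.1 MPa
τ_m = K_s·8F_mD/(πd³) = 1.0676 × 422.81 = 451.41 MPa
Goodman: 1/n_f = τ_a/S_se + τ_m/S_su = 171.1/371 + 451.41/910 = 0.46119 + 0.49606 = 0.95724
n_f = 1/0.95724 = 1.045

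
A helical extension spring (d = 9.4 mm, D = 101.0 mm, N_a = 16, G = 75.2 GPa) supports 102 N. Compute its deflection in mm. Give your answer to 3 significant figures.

22.9 mm

k = Gd⁴/(8D³N_a) = (75.2×10³)(9.4⁴)/(8·101.0³·16) = 4.452 N/mm
δ = F/k = 102 / 4.452 = 22.911 mm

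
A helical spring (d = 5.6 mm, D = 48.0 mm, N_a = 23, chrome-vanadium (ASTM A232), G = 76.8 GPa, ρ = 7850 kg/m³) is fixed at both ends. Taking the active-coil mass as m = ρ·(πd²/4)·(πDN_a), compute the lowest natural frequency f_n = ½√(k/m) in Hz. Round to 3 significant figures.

k = Gd⁴/(8D³N_a) = (76.8×10³)(5.6⁴)/(8·48.0³·23) = 3.7117 N/mm = 3711.7 N/m
Wire length L = πDN_a = π·48.0·23 = 3468.3 mm
m = ρ·(πd²/4)·L = 7850 × 24.63×10⁻⁶ m² × 3.4683 m = 0.67059 kg
f_n = ½√(k/m) = 0.5·√(3711.7/0.67059) = 0.5·√(5535) = 37.199 Hz

37.2 Hz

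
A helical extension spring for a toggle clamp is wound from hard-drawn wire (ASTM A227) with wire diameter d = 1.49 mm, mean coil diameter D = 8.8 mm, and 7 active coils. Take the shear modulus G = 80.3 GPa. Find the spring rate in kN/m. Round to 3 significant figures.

k = Gd⁴/(8D³N_a) = (80.3×10³ × 1.49⁴) / (8 × 8.8³ × 7)
  = 395786 / 38162.4 = 10.371 N/mm

10.4 kN/m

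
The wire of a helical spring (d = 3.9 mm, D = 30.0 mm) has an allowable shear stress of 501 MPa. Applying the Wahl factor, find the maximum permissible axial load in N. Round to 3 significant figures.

326 N

C = D/d = 30.0/3.9 = 7.6923
K_W = (4C−1)/(4C−4) + 0.615/C = 29.769/26.769 + 0.0799 = 1.1920
τ_max = K·8FD/(πd³) → F_max = τ_allow·πd³/(8DK)
F_max = 501·π·3.9³/(8·30.0·1.1920) = 93364/286.08 = 326.35 N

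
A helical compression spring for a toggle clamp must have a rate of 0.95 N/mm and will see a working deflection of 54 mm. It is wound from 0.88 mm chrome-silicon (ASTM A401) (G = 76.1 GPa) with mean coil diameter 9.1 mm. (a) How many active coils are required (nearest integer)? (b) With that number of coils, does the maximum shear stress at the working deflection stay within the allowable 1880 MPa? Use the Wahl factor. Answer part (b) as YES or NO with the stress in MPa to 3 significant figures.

N_a = Gd⁴/(8D³k) = (76.1×10³)(0.88⁴)/(8·9.1³·0.95) = 7.969 → N_a = 8
Actual rate k = Gd⁴/(8D³·8) = 0.94626 N/mm
Working load F = kδ = 0.94626·54 = 51.098 N
C = 9.1/0.88 = 10.3409; K_W = (4C−1)/(4C−4)+0.615/C = 1.1398
τ_max = K_W·8FD/(πd³) = 1.1398·1737.6 = 1980.4 MPa
τ_max > 1880 MPa → exceeds allowable

(a) 8 coils; (b) NO, τ_max = 1980 MPa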